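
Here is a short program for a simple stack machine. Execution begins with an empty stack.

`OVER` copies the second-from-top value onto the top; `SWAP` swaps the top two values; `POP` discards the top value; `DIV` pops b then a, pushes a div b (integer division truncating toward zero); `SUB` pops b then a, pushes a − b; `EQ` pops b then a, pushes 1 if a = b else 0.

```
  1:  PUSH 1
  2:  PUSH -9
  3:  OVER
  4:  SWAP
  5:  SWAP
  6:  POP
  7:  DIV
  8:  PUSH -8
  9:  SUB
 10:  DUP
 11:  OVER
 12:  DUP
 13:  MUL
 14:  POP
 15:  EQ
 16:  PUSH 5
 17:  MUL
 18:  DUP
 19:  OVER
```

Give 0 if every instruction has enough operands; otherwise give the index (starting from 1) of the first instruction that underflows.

0

PUSH 1  : 1
PUSH -9 : 1 -9
OVER    : 1 -9 1
SWAP    : 1 1 -9
SWAP    : 1 -9 1
POP     : 1 -9
DIV     : 0
PUSH -8 : 0 -8
SUB     : 8
DUP     : 8 8
OVER    : 8 8 8
DUP     : 8 8 8 8
MUL     : 8 8 64
POP     : 8 8
EQ      : 1
PUSH 5  : 1 5
MUL     : 5
DUP     : 5 5
OVER    : 5 5 5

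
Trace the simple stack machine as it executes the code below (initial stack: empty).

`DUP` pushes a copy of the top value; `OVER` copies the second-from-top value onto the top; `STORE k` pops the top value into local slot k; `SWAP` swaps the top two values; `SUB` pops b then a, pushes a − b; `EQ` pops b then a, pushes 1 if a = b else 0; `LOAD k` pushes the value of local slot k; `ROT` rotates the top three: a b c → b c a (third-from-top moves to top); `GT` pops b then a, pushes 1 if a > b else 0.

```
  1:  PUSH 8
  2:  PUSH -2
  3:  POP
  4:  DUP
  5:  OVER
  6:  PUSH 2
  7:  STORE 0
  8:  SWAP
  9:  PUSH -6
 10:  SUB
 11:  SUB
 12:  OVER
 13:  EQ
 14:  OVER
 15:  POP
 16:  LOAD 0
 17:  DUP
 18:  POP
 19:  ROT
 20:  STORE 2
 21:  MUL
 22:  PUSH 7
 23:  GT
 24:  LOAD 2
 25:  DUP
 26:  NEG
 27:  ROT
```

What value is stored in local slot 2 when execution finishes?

8

PUSH 8  → [8]
PUSH -2 → [8, -2]
POP     → [8]
DUP     → [8, 8]
OVER    → [8, 8, 8]
PUSH 2  → [8, 8, 8, 2]
STORE 0 → [8, 8, 8]
SWAP    → [8, 8, 8]
PUSH -6 → [8, 8, 8, -6]
SUB     → [8, 8, 14]
SUB     → [8, -6]
OVER    → [8, -6, 8]
EQ      → [8, 0]
OVER    → [8, 0, 8]
POP     → [8, 0]
LOAD 0  → [8, 0, 2]
DUP     → [8, 0, 2, 2]
POP     → [8, 0, 2]
ROT     → [0, 2, 8]
STORE 2 → [0, 2]
MUL     → [0]
PUSH 7  → [0, 7]
GT      → [0]
LOAD 2  → [0, 8]
DUP     → [0, 8, 8]
NEG     → [0, 8, -8]
ROT     → [8, -8, 0]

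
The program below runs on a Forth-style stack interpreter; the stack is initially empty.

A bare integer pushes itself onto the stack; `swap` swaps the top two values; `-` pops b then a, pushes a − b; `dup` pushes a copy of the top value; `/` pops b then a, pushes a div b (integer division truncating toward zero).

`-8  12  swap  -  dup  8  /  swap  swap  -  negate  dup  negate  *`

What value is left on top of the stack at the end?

-8     : -8
12     : -8 12
swap   : 12 -8
-      : 20
dup    : 20 20
8      : 20 20 8
/      : 20 2
swap   : 2 20
swap   : 20 2
-      : 18
negate : -18
dup    : -18 -18
negate : -18 18
*      : -324

-324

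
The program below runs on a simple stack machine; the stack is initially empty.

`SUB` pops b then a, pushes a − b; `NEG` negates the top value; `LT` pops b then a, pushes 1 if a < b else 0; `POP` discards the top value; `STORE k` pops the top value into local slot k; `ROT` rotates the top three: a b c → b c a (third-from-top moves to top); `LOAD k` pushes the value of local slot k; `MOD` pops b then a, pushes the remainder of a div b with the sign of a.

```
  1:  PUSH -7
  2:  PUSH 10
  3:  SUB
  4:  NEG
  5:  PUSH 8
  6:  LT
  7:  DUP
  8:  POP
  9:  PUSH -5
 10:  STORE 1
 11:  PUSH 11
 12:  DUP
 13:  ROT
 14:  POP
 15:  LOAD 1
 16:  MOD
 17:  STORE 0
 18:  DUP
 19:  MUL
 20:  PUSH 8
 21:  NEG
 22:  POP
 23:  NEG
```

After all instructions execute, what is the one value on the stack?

PUSH -7 -> -7
PUSH 10 -> -7 10
SUB     -> -17
NEG     -> 17
PUSH 8  -> 17 8
LT      -> 0
DUP     -> 0 0
POP     -> 0
PUSH -5 -> 0 -5
STORE 1 -> 0
PUSH 11 -> 0 11
DUP     -> 0 11 11
ROT     -> 11 11 0
POP     -> 11 11
LOAD 1  -> 11 11 -5
MOD     -> 11 1
STORE 0 -> 11
DUP     -> 11 11
MUL     -> 121
PUSH 8  -> 121 8
NEG     -> 121 -8
POP     -> 121
NEG     -> -121

-121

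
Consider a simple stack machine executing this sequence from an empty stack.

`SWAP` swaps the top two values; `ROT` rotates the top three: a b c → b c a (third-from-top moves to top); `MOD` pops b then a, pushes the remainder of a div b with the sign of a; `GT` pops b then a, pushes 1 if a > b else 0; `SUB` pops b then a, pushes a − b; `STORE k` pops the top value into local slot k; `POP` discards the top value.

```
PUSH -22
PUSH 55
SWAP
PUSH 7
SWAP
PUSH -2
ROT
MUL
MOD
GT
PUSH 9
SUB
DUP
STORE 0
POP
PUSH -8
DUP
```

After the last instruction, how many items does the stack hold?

PUSH -22 : [-22]
PUSH 55  : [-22, 55]
SWAP     : [55, -22]
PUSH 7   : [55, -22, 7]
SWAP     : [55, 7, -22]
PUSH -2  : [55, 7, -22, -2]
ROT      : [55, -22, -2, 7]
MUL      : [55, -22, -14]
MOD      : [55, -8]
GT       : [1]
PUSH 9   : [1, 9]
SUB      : [-8]
DUP      : [-8, -8]
STORE 0  : [-8]
POP      : []
PUSH -8  : [-8]
DUP      : [-8, -8]

2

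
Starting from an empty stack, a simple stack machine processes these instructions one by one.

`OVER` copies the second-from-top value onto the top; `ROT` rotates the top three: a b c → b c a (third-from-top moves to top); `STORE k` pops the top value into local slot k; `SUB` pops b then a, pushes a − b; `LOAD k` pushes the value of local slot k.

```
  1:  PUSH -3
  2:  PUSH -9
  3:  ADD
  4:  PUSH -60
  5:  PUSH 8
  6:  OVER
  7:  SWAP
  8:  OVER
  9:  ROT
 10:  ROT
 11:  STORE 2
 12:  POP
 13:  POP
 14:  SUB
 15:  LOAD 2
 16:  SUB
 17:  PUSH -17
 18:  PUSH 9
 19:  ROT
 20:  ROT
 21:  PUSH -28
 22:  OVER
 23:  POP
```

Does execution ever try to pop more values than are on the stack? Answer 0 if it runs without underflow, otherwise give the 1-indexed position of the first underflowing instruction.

PUSH -3  → -3
PUSH -9  → -3 -9
ADD      → -12
PUSH -60 → -12 -60
PUSH 8   → -12 -60 8
OVER     → -12 -60 8 -60
SWAP     → -12 -60 -60 8
OVER     → -12 -60 -60 8 -60
ROT      → -12 -60 8 -60 -60
ROT      → -12 -60 -60 -60 8
STORE 2  → -12 -60 -60 -60
POP      → -12 -60 -60
POP      → -12 -60
SUB      → 48
LOAD 2   → 48 8
SUB      → 40
PUSH -17 → 40 -17
PUSH 9   → 40 -17 9
ROT      → -17 9 40
ROT      → 9 40 -17
PUSH -28 → 9 40 -17 -28
OVER     → 9 40 -17 -28 -17
POP      → 9 40 -17 -28

0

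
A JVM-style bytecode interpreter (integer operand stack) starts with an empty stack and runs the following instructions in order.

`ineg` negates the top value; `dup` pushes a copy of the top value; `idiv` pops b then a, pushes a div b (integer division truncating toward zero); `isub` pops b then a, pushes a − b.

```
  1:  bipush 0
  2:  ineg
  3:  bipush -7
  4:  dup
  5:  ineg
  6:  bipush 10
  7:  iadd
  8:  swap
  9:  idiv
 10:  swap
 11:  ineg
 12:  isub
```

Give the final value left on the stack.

-2

bipush 0  → [0]
ineg      → [0]
bipush -7 → [0, -7]
dup       → [0, -7, -7]
ineg      → [0, -7, 7]
bipush 10 → [0, -7, 7, 10]
iadd      → [0, -7, 17]
swap      → [0, 17, -7]
idiv      → [0, -2]
swap      → [-2, 0]
ineg      → [-2, 0]
isub      → [-2]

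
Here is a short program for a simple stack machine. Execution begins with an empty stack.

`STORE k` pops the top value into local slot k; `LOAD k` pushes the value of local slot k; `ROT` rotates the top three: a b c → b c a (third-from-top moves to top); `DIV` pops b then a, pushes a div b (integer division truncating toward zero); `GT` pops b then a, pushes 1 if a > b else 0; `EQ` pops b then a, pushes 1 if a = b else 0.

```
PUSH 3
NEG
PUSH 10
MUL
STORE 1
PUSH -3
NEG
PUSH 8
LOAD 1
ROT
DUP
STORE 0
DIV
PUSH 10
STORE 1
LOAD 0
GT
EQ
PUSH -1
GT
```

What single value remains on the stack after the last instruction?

PUSH 3  -> 3
NEG     -> -3
PUSH 10 -> -3 10
MUL     -> -30
STORE 1 -> (empty)
PUSH -3 -> -3
NEG     -> 3
PUSH 8  -> 3 8
LOAD 1  -> 3 8 -30
ROT     -> 8 -30 3
DUP     -> 8 -30 3 3
STORE 0 -> 8 -30 3
DIV     -> 8 -10
PUSH 10 -> 8 -10 10
STORE 1 -> 8 -10
LOAD 0  -> 8 -10 3
GT      -> 8 0
EQ      -> 0
PUSH -1 -> 0 -1
GT      -> 1

1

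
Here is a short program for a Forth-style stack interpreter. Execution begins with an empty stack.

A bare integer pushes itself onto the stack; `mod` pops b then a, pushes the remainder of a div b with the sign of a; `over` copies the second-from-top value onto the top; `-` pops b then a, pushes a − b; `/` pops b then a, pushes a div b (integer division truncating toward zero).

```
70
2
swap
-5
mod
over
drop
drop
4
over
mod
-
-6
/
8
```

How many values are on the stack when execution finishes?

70    70
2     70 2
swap  2 70
-5    2 70 -5
mod   2 0
over  2 0 2
drop  2 0
drop  2
4     2 4
over  2 4 2
mod   2 0
-     2
-6    2 -6
/     0
8     0 8

2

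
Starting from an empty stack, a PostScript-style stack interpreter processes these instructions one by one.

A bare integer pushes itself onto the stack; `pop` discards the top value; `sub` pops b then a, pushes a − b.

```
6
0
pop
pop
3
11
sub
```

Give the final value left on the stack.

6   → [6]
0   → [6, 0]
pop → [6]
pop → []
3   → [3]
11  → [3, 11]
sub → [-8]

-8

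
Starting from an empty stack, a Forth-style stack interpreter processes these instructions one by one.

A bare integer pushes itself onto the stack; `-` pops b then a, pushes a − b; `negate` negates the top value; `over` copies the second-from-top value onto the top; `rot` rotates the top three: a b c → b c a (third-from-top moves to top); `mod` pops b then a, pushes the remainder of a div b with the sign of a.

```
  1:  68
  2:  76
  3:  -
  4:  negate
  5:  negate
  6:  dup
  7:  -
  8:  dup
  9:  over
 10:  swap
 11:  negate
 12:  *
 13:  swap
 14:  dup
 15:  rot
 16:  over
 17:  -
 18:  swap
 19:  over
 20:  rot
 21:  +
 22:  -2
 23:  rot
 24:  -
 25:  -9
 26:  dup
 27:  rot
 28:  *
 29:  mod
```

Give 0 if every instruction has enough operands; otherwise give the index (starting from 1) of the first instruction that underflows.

0

68     → 68
76     → 68 76
-      → -8
negate → 8
negate → -8
dup    → -8 -8
-      → 0
dup    → 0 0
over   → 0 0 0
swap   → 0 0 0
negate → 0 0 0
*      → 0 0
swap   → 0 0
dup    → 0 0 0
rot    → 0 0 0
over   → 0 0 0 0
-      → 0 0 0
swap   → 0 0 0
over   → 0 0 0 0
rot    → 0 0 0 0
+      → 0 0 0
-2     → 0 0 0 -2
rot    → 0 0 -2 0
-      → 0 0 -2
-9     → 0 0 -2 -9
dup    → 0 0 -2 -9 -9
rot    → 0 0 -9 -9 -2
*      → 0 0 -9 18
mod    → 0 0 -9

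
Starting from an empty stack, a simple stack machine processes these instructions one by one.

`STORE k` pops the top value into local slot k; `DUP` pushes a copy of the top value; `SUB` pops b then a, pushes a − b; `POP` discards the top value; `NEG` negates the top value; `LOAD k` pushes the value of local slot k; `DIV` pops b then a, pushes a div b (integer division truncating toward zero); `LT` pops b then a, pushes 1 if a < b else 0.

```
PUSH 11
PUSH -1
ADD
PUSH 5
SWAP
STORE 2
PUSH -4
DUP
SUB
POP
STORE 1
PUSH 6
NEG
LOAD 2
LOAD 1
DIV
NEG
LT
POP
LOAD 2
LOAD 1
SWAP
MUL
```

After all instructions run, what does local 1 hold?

5

PUSH 11 → 11
PUSH -1 → 11 -1
ADD     → 10
PUSH 5  → 10 5
SWAP    → 5 10
STORE 2 → 5
PUSH -4 → 5 -4
DUP     → 5 -4 -4
SUB     → 5 0
POP     → 5
STORE 1 → (empty)
PUSH 6  → 6
NEG     → -6
LOAD 2  → -6 10
LOAD 1  → -6 10 5
DIV     → -6 2
NEG     → -6 -2
LT      → 1
POP     → (empty)
LOAD 2  → 10
LOAD 1  → 10 5
SWAP    → 5 10
MUL     → 50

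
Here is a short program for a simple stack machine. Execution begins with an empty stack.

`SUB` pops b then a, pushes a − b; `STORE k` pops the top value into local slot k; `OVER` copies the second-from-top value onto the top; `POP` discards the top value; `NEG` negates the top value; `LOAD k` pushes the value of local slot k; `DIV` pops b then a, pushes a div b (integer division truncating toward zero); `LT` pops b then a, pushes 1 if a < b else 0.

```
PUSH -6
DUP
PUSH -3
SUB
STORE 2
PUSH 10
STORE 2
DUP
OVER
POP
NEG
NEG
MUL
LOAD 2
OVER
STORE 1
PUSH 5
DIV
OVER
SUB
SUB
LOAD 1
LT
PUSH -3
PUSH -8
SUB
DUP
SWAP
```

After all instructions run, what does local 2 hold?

PUSH -6 : [-6]
DUP     : [-6, -6]
PUSH -3 : [-6, -6, -3]
SUB     : [-6, -3]
STORE 2 : [-6]
PUSH 10 : [-6, 10]
STORE 2 : [-6]
DUP     : [-6, -6]
OVER    : [-6, -6, -6]
POP     : [-6, -6]
NEG     : [-6, 6]
NEG     : [-6, -6]
MUL     : [36]
LOAD 2  : [36, 10]
OVER    : [36, 10, 36]
STORE 1 : [36, 10]
PUSH 5  : [36, 10, 5]
DIV     : [36, 2]
OVER    : [36, 2, 36]
SUB     : [36, -34]
SUB     : [70]
LOAD 1  : [70, 36]
LT      : [0]
PUSH -3 : [0, -3]
PUSH -8 : [0, -3, -8]
SUB     : [0, 5]
DUP     : [0, 5, 5]
SWAP    : [0, 5, 5]

10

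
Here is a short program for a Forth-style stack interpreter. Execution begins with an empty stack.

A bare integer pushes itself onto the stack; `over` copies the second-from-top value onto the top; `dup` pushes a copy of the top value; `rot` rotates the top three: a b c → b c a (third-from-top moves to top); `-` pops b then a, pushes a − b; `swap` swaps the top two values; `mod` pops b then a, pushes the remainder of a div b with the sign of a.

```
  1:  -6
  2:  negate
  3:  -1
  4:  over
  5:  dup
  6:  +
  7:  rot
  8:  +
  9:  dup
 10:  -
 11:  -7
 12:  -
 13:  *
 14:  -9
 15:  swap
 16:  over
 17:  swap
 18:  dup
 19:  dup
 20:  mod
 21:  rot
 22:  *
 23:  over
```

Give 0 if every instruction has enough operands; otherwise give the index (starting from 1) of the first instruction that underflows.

0

-6     : -6
negate : 6
-1     : 6 -1
over   : 6 -1 6
dup    : 6 -1 6 6
+      : 6 -1 12
rot    : -1 12 6
+      : -1 18
dup    : -1 18 18
-      : -1 0
-7     : -1 0 -7
-      : -1 7
*      : -7
-9     : -7 -9
swap   : -9 -7
over   : -9 -7 -9
swap   : -9 -9 -7
dup    : -9 -9 -7 -7
dup    : -9 -9 -7 -7 -7
mod    : -9 -9 -7 0
rot    : -9 -7 0 -9
*      : -9 -7 0
over   : -9 -7 0 -7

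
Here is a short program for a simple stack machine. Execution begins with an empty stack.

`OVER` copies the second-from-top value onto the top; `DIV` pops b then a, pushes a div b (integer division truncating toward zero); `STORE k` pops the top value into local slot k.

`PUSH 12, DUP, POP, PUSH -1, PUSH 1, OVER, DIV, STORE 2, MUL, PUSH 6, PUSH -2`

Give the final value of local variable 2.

PUSH 12 -> 12
DUP     -> 12 12
POP     -> 12
PUSH -1 -> 12 -1
PUSH 1  -> 12 -1 1
OVER    -> 12 -1 1 -1
DIV     -> 12 -1 -1
STORE 2 -> 12 -1
MUL     -> -12
PUSH 6  -> -12 6
PUSH -2 -> -12 6 -2

-1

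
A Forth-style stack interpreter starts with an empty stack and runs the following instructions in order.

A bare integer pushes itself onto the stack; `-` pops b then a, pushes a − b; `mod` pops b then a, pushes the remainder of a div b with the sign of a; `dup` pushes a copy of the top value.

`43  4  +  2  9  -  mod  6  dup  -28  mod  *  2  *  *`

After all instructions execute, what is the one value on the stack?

360

43   [43]
4    [43, 4]
+    [47]
2    [47, 2]
9    [47, 2, 9]
-    [47, -7]
mod  [5]
6    [5, 6]
dup  [5, 6, 6]
-28  [5, 6, 6, -28]
mod  [5, 6, 6]
*    [5, 36]
2    [5, 36, 2]
*    [5, 72]
*    [360]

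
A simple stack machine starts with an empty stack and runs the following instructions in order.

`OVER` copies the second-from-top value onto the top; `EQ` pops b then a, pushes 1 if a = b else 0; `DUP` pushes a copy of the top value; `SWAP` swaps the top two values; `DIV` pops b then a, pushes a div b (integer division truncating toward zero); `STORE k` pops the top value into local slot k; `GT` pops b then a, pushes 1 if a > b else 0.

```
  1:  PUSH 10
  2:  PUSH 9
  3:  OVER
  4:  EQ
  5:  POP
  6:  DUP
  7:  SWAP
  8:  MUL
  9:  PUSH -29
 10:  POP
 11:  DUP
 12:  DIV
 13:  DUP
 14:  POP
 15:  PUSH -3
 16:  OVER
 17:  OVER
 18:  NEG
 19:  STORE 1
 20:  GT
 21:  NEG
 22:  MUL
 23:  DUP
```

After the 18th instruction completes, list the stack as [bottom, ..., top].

[1, -3, 1, 3]

PUSH 10   [10]
PUSH 9    [10, 9]
OVER      [10, 9, 10]
EQ        [10, 0]
POP       [10]
DUP       [10, 10]
SWAP      [10, 10]
MUL       [100]
PUSH -29  [100, -29]
POP       [100]
DUP       [100, 100]
DIV       [1]
DUP       [1, 1]
POP       [1]
PUSH -3   [1, -3]
OVER      [1, -3, 1]
OVER      [1, -3, 1, -3]
NEG       [1, -3, 1, 3]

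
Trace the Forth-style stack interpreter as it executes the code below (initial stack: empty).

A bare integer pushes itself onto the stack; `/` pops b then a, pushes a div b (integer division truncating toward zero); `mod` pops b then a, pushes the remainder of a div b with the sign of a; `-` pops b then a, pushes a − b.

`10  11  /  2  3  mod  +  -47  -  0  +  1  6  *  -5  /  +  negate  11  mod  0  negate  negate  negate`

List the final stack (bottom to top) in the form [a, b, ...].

[-4, 0]

10     : [10]
11     : [10, 11]
/      : [0]
2      : [0, 2]
3      : [0, 2, 3]
mod    : [0, 2]
+      : [2]
-47    : [2, -47]
-      : [49]
0      : [49, 0]
+      : [49]
1      : [49, 1]
6      : [49, 1, 6]
*      : [49, 6]
-5     : [49, 6, -5]
/      : [49, -1]
+      : [48]
negate : [-48]
11     : [-48, 11]
mod    : [-4]
0      : [-4, 0]
negate : [-4, 0]
negate : [-4, 0]
negate : [-4, 0]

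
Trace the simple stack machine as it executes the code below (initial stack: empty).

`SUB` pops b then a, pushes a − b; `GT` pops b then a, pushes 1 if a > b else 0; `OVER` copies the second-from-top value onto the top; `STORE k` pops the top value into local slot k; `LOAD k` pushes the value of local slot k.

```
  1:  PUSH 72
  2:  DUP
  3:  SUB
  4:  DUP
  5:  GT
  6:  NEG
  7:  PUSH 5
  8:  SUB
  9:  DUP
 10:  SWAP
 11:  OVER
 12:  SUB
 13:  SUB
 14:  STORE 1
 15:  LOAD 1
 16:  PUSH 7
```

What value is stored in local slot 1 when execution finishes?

PUSH 72 : [72]
DUP     : [72, 72]
SUB     : [0]
DUP     : [0, 0]
GT      : [0]
NEG     : [0]
PUSH 5  : [0, 5]
SUB     : [-5]
DUP     : [-5, -5]
SWAP    : [-5, -5]
OVER    : [-5, -5, -5]
SUB     : [-5, 0]
SUB     : [-5]
STORE 1 : []
LOAD 1  : [-5]
PUSH 7  : [-5, 7]

-5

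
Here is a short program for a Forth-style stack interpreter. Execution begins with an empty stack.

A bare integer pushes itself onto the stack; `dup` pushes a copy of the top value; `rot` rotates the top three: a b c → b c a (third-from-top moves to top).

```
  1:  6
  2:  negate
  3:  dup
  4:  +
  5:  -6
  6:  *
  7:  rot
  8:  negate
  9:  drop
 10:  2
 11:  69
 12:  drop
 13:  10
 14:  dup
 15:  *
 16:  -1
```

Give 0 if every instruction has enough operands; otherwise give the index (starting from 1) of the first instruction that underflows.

6      → 6
negate → -6
dup    → -6 -6
+      → -12
-6     → -12 -6
*      → 72
rot  — needs 3 operands, stack has 1 → underflow

7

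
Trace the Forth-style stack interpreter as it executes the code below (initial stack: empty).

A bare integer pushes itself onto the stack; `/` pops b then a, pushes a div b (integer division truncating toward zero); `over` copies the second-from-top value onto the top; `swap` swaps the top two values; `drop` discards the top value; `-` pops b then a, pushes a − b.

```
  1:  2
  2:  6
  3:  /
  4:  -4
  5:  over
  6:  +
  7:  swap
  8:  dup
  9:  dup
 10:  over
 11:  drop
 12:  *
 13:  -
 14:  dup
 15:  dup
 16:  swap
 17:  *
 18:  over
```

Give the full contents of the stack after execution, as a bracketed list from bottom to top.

[-4, 0, 0, 0]

2    → 2
6    → 2 6
/    → 0
-4   → 0 -4
over → 0 -4 0
+    → 0 -4
swap → -4 0
dup  → -4 0 0
dup  → -4 0 0 0
over → -4 0 0 0 0
drop → -4 0 0 0
*    → -4 0 0
-    → -4 0
dup  → -4 0 0
dup  → -4 0 0 0
swap → -4 0 0 0
*    → -4 0 0
over → -4 0 0 0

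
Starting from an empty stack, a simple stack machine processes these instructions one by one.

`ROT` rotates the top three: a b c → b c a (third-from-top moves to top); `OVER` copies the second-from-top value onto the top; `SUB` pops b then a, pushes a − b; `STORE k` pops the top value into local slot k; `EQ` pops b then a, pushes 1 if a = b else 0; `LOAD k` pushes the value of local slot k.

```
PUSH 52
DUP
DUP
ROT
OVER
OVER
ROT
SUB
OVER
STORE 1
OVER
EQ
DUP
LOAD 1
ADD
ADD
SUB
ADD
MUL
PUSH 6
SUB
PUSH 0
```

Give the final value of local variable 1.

52

PUSH 52 : 52
DUP     : 52 52
DUP     : 52 52 52
ROT     : 52 52 52
OVER    : 52 52 52 52
OVER    : 52 52 52 52 52
ROT     : 52 52 52 52 52
SUB     : 52 52 52 0
OVER    : 52 52 52 0 52
STORE 1 : 52 52 52 0
OVER    : 52 52 52 0 52
EQ      : 52 52 52 0
DUP     : 52 52 52 0 0
LOAD 1  : 52 52 52 0 0 52
ADD     : 52 52 52 0 52
ADD     : 52 52 52 52
SUB     : 52 52 0
ADD     : 52 52
MUL     : 2704
PUSH 6  : 2704 6
SUB     : 2698
PUSH 0  : 2698 0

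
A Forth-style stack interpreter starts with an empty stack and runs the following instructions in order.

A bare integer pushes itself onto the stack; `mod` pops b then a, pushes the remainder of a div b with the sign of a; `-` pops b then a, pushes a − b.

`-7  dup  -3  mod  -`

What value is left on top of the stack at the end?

-6

-7  : -7
dup : -7 -7
-3  : -7 -7 -3
mod : -7 -1
-   : -6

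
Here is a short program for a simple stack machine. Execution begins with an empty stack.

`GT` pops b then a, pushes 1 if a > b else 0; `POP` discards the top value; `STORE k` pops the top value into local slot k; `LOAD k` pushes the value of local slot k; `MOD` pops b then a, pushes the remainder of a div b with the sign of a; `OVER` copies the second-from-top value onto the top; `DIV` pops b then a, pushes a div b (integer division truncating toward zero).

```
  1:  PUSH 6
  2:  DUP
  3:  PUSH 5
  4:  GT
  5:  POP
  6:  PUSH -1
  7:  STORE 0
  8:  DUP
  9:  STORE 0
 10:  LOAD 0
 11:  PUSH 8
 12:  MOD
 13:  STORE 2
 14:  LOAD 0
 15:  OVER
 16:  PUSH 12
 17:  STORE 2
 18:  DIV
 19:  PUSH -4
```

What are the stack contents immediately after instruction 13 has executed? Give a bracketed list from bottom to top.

PUSH 6  : [6]
DUP     : [6, 6]
PUSH 5  : [6, 6, 5]
GT      : [6, 1]
POP     : [6]
PUSH -1 : [6, -1]
STORE 0 : [6]
DUP     : [6, 6]
STORE 0 : [6]
LOAD 0  : [6, 6]
PUSH 8  : [6, 6, 8]
MOD     : [6, 6]
STORE 2 : [6]

[6]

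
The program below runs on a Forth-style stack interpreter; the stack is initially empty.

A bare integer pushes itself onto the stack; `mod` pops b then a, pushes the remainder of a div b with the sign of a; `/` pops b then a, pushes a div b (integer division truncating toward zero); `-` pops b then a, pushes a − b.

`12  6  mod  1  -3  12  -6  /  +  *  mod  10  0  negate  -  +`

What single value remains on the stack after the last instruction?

10

12      [12]
6       [12, 6]
mod     [0]
1       [0, 1]
-3      [0, 1, -3]
12      [0, 1, -3, 12]
-6      [0, 1, -3, 12, -6]
/       [0, 1, -3, -2]
+       [0, 1, -5]
*       [0, -5]
mod     [0]
10      [0, 10]
0       [0, 10, 0]
negate  [0, 10, 0]
-       [0, 10]
+       [10]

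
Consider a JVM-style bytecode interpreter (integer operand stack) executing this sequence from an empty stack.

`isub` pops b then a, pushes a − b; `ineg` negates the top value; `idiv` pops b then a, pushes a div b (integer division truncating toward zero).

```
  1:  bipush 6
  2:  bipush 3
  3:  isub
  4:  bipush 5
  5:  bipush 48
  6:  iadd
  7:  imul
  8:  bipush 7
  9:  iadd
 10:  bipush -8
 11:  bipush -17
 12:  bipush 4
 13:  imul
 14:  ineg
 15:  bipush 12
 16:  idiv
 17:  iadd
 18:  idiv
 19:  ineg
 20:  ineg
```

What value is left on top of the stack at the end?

-55

bipush 6   : 6
bipush 3   : 6 3
isub       : 3
bipush 5   : 3 5
bipush 48  : 3 5 48
iadd       : 3 53
imul       : 159
bipush 7   : 159 7
iadd       : 166
bipush -8  : 166 -8
bipush -17 : 166 -8 -17
bipush 4   : 166 -8 -17 4
imul       : 166 -8 -68
ineg       : 166 -8 68
bipush 12  : 166 -8 68 12
idiv       : 166 -8 5
iadd       : 166 -3
idiv       : -55
ineg       : 55
ineg       : -55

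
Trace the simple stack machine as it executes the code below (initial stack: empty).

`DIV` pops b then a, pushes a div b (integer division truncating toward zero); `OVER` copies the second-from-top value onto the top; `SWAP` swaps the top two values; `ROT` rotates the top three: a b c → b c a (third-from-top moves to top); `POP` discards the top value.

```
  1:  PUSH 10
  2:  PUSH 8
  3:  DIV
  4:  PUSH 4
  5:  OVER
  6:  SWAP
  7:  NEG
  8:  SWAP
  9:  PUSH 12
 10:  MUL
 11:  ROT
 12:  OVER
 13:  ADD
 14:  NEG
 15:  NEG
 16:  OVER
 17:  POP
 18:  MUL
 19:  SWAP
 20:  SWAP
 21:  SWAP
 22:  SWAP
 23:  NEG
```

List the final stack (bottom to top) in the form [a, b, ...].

[-4, -156]

PUSH 10 : 10
PUSH 8  : 10 8
DIV     : 1
PUSH 4  : 1 4
OVER    : 1 4 1
SWAP    : 1 1 4
NEG     : 1 1 -4
SWAP    : 1 -4 1
PUSH 12 : 1 -4 1 12
MUL     : 1 -4 12
ROT     : -4 12 1
OVER    : -4 12 1 12
ADD     : -4 12 13
NEG     : -4 12 -13
NEG     : -4 12 13
OVER    : -4 12 13 12
POP     : -4 12 13
MUL     : -4 156
SWAP    : 156 -4
SWAP    : -4 156
SWAP    : 156 -4
SWAP    : -4 156
NEG     : -4 -156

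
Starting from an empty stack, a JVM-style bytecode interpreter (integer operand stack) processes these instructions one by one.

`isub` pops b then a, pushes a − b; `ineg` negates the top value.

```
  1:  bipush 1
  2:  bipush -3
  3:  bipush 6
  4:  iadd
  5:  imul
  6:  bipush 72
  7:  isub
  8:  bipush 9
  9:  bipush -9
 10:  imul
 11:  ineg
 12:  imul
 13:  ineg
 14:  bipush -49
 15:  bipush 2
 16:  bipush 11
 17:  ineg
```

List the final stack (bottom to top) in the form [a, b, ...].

[5589, -49, 2, -11]

bipush 1   → [1]
bipush -3  → [1, -3]
bipush 6   → [1, -3, 6]
iadd       → [1, 3]
imul       → [3]
bipush 72  → [3, 72]
isub       → [-69]
bipush 9   → [-69, 9]
bipush -9  → [-69, 9, -9]
imul       → [-69, -81]
ineg       → [-69, 81]
imul       → [-5589]
ineg       → [5589]
bipush -49 → [5589, -49]
bipush 2   → [5589, -49, 2]
bipush 11  → [5589, -49, 2, 11]
ineg       → [5589, -49, 2, -11]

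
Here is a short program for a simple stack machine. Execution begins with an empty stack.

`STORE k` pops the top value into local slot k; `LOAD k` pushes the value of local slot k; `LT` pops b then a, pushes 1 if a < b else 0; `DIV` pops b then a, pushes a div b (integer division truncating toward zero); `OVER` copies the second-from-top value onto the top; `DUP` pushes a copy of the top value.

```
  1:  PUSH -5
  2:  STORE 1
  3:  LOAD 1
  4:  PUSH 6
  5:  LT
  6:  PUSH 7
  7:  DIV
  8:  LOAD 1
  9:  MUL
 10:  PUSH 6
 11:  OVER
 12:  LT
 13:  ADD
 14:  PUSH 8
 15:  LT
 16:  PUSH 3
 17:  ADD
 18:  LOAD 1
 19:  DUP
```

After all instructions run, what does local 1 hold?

PUSH -5 -> -5
STORE 1 -> (empty)
LOAD 1  -> -5
PUSH 6  -> -5 6
LT      -> 1
PUSH 7  -> 1 7
DIV     -> 0
LOAD 1  -> 0 -5
MUL     -> 0
PUSH 6  -> 0 6
OVER    -> 0 6 0
LT      -> 0 0
ADD     -> 0
PUSH 8  -> 0 8
LT      -> 1
PUSH 3  -> 1 3
ADD     -> 4
LOAD 1  -> 4 -5
DUP     -> 4 -5 -5

-5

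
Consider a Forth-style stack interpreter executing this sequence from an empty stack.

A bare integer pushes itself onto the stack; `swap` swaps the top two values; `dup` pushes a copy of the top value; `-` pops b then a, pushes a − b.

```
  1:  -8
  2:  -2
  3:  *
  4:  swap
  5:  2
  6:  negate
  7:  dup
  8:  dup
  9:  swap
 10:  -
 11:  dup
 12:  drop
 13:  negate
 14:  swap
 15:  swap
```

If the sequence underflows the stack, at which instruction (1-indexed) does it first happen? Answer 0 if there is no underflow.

4

-8 -> -8
-2 -> -8 -2
*  -> 16
swap  — needs 2 operands, stack has 1 → underflow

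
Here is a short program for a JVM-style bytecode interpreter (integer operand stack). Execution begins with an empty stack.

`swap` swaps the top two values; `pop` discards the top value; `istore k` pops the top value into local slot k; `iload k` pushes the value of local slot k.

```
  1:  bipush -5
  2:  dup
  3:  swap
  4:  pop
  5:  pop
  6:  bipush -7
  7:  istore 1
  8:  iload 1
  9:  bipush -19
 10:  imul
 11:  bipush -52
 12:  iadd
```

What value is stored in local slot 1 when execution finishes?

-7

bipush -5  : [-5]
dup        : [-5, -5]
swap       : [-5, -5]
pop        : [-5]
pop        : []
bipush -7  : [-7]
istore 1   : []
iload 1    : [-7]
bipush -19 : [-7, -19]
imul       : [133]
bipush -52 : [133, -52]
iadd       : [81]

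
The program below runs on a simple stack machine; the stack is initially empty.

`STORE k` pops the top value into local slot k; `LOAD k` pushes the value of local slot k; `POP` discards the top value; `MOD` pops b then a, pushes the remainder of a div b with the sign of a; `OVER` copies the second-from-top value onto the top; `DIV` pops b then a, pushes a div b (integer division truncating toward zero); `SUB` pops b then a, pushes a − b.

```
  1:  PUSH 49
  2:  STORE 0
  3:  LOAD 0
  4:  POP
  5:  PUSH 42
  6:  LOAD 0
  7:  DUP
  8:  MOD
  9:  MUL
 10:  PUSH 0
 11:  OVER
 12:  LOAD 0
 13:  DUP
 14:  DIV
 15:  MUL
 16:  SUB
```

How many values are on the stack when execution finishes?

PUSH 49 : [49]
STORE 0 : []
LOAD 0  : [49]
POP     : []
PUSH 42 : [42]
LOAD 0  : [42, 49]
DUP     : [42, 49, 49]
MOD     : [42, 0]
MUL     : [0]
PUSH 0  : [0, 0]
OVER    : [0, 0, 0]
LOAD 0  : [0, 0, 0, 49]
DUP     : [0, 0, 0, 49, 49]
DIV     : [0, 0, 0, 1]
MUL     : [0, 0, 0]
SUB     : [0, 0]

2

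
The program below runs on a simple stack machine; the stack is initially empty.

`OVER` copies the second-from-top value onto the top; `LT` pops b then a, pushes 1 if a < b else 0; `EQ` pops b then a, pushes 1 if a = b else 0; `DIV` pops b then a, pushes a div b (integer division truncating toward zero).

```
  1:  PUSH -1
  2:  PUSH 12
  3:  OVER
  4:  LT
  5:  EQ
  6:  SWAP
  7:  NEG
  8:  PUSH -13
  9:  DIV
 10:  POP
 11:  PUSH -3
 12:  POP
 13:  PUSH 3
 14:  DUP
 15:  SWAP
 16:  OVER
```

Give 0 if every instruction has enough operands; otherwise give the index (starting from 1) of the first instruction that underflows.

PUSH -1  -1
PUSH 12  -1 12
OVER     -1 12 -1
LT       -1 0
EQ       0
SWAP  — needs 2 operands, stack has 1 → underflow

6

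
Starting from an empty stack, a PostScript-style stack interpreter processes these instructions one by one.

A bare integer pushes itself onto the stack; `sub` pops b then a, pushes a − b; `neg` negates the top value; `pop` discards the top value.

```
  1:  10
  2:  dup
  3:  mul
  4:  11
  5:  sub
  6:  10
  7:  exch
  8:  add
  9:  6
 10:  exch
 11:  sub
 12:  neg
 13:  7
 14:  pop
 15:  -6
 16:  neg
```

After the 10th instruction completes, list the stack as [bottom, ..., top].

[6, 99]

10   → 10
dup  → 10 10
mul  → 100
11   → 100 11
sub  → 89
10   → 89 10
exch → 10 89
add  → 99
6    → 99 6
exch → 6 99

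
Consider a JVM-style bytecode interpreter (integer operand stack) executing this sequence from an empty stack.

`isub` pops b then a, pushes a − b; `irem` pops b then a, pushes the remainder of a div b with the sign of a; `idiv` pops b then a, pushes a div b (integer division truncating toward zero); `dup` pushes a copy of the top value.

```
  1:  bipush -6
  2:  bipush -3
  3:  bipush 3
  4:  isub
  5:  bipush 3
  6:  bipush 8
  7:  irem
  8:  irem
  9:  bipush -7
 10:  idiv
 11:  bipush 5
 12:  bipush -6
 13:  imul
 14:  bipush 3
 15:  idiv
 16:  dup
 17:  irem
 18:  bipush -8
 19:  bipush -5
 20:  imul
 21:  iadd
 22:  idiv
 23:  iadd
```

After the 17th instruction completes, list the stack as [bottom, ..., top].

[-6, 0, 0]

bipush -6  -6
bipush -3  -6 -3
bipush 3   -6 -3 3
isub       -6 -6
bipush 3   -6 -6 3
bipush 8   -6 -6 3 8
irem       -6 -6 3
irem       -6 0
bipush -7  -6 0 -7
idiv       -6 0
bipush 5   -6 0 5
bipush -6  -6 0 5 -6
imul       -6 0 -30
bipush 3   -6 0 -30 3
idiv       -6 0 -10
dup        -6 0 -10 -10
irem       -6 0 0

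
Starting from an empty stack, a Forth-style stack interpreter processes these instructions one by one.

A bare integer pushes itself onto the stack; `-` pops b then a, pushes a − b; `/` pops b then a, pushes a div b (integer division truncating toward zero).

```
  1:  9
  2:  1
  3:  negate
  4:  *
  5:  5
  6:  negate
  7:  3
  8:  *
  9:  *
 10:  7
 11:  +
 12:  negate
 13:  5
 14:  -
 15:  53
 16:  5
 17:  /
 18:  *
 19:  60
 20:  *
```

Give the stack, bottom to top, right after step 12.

9      → [9]
1      → [9, 1]
negate → [9, -1]
*      → [-9]
5      → [-9, 5]
negate → [-9, -5]
3      → [-9, -5, 3]
*      → [-9, -15]
*      → [135]
7      → [135, 7]
+      → [142]
negate → [-142]

[-142]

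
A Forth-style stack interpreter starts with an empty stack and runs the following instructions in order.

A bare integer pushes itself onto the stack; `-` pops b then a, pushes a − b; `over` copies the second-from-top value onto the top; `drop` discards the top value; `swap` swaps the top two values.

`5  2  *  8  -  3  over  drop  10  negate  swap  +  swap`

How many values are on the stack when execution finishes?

5      → [5]
2      → [5, 2]
*      → [10]
8      → [10, 8]
-      → [2]
3      → [2, 3]
over   → [2, 3, 2]
drop   → [2, 3]
10     → [2, 3, 10]
negate → [2, 3, -10]
swap   → [2, -10, 3]
+      → [2, -7]
swap   → [-7, 2]

2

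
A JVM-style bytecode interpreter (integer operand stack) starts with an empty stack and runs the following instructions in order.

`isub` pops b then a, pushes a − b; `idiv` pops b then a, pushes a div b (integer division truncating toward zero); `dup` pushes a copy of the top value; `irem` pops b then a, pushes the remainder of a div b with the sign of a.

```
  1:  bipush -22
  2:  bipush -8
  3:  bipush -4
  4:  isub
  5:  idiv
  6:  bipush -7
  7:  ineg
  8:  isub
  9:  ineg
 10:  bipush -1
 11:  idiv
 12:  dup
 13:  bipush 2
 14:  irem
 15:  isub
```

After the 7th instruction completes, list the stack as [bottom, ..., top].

[5, 7]

bipush -22 : [-22]
bipush -8  : [-22, -8]
bipush -4  : [-22, -8, -4]
isub       : [-22, -4]
idiv       : [5]
bipush -7  : [5, -7]
ineg       : [5, 7]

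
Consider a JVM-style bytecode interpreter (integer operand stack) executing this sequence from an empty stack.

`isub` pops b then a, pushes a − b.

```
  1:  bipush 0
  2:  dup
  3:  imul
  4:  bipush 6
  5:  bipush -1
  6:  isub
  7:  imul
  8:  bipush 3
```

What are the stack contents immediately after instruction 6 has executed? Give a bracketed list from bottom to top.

bipush 0   0
dup        0 0
imul       0
bipush 6   0 6
bipush -1  0 6 -1
isub       0 7

[0, 7]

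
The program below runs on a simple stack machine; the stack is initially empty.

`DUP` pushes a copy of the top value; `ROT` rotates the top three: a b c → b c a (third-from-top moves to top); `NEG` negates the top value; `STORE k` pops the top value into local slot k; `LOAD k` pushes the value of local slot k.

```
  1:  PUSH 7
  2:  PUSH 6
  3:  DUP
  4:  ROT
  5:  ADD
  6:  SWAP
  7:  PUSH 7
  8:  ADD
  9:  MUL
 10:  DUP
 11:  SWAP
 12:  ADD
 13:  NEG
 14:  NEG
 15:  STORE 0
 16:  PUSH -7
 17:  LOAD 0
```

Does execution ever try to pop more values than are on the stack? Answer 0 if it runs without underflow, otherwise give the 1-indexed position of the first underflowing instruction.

0

PUSH 7  → [7]
PUSH 6  → [7, 6]
DUP     → [7, 6, 6]
ROT     → [6, 6, 7]
ADD     → [6, 13]
SWAP    → [13, 6]
PUSH 7  → [13, 6, 7]
ADD     → [13, 13]
MUL     → [169]
DUP     → [169, 169]
SWAP    → [169, 169]
ADD     → [338]
NEG     → [-338]
NEG     → [338]
STORE 0 → []
PUSH -7 → [-7]
LOAD 0  → [-7, 338]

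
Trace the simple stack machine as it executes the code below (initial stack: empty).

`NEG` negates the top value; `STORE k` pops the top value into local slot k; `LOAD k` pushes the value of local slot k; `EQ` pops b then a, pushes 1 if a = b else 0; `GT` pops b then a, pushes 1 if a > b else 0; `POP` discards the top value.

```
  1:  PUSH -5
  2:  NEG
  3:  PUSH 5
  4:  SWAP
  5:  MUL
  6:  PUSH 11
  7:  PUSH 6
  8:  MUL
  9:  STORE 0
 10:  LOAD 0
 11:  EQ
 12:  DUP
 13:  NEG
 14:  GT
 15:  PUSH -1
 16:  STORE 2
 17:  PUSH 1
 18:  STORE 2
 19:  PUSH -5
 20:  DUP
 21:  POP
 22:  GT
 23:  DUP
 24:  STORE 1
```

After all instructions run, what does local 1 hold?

PUSH -5 : -5
NEG     : 5
PUSH 5  : 5 5
SWAP    : 5 5
MUL     : 25
PUSH 11 : 25 11
PUSH 6  : 25 11 6
MUL     : 25 66
STORE 0 : 25
LOAD 0  : 25 66
EQ      : 0
DUP     : 0 0
NEG     : 0 0
GT      : 0
PUSH -1 : 0 -1
STORE 2 : 0
PUSH 1  : 0 1
STORE 2 : 0
PUSH -5 : 0 -5
DUP     : 0 -5 -5
POP     : 0 -5
GT      : 1
DUP     : 1 1
STORE 1 : 1

1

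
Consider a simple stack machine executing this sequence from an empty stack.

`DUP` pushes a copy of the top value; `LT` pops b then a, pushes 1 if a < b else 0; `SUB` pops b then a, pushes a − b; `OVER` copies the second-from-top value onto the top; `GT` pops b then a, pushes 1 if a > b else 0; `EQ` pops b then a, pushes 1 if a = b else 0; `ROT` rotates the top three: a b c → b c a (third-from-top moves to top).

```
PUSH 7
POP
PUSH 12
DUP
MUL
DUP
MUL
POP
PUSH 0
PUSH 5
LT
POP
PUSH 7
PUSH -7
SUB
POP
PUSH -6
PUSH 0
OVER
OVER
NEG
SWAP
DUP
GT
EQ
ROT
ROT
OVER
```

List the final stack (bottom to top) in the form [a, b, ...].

PUSH 7   [7]
POP      []
PUSH 12  [12]
DUP      [12, 12]
MUL      [144]
DUP      [144, 144]
MUL      [20736]
POP      []
PUSH 0   [0]
PUSH 5   [0, 5]
LT       [1]
POP      []
PUSH 7   [7]
PUSH -7  [7, -7]
SUB      [14]
POP      []
PUSH -6  [-6]
PUSH 0   [-6, 0]
OVER     [-6, 0, -6]
OVER     [-6, 0, -6, 0]
NEG      [-6, 0, -6, 0]
SWAP     [-6, 0, 0, -6]
DUP      [-6, 0, 0, -6, -6]
GT       [-6, 0, 0, 0]
EQ       [-6, 0, 1]
ROT      [0, 1, -6]
ROT      [1, -6, 0]
OVER     [1, -6, 0, -6]

[1, -6, 0, -6]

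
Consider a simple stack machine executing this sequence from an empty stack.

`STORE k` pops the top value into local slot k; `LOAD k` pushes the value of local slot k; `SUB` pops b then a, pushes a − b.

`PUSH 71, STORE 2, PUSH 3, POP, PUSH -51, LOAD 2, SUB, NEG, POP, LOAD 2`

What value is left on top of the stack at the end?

71

PUSH 71  -> [71]
STORE 2  -> []
PUSH 3   -> [3]
POP      -> []
PUSH -51 -> [-51]
LOAD 2   -> [-51, 71]
SUB      -> [-122]
NEG      -> [122]
POP      -> []
LOAD 2   -> [71]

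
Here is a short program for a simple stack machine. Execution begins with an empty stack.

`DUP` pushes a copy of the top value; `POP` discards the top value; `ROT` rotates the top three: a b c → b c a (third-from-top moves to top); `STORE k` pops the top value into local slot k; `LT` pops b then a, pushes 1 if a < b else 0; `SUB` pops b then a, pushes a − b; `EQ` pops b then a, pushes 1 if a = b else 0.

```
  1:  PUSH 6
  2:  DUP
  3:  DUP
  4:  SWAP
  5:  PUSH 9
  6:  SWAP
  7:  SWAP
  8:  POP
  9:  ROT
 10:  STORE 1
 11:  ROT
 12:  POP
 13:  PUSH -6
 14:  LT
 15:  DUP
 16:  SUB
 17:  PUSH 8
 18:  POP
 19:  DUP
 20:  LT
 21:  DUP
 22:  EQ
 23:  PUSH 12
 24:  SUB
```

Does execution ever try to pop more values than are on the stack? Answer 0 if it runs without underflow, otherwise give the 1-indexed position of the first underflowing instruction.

PUSH 6   6
DUP      6 6
DUP      6 6 6
SWAP     6 6 6
PUSH 9   6 6 6 9
SWAP     6 6 9 6
SWAP     6 6 6 9
POP      6 6 6
ROT      6 6 6
STORE 1  6 6
ROT  — needs 3 operands, stack has 2 → underflow

11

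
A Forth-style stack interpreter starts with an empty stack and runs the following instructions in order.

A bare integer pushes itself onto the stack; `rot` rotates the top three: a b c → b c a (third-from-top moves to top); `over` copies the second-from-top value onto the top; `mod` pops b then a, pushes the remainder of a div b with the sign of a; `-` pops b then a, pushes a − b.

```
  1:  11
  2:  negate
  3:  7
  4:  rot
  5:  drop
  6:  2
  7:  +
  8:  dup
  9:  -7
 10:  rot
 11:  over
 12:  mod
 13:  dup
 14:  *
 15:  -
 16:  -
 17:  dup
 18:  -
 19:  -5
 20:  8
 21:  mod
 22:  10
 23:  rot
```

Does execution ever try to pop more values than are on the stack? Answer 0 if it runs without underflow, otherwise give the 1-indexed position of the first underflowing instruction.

4

11      11
negate  -11
7       -11 7
rot  — needs 3 operands, stack has 2 → underflow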